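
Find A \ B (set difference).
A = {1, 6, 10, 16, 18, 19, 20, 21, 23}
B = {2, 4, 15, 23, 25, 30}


A \ B = elements in A but not in B
A = {1, 6, 10, 16, 18, 19, 20, 21, 23}
B = {2, 4, 15, 23, 25, 30}
Remove from A any elements in B
A \ B = {1, 6, 10, 16, 18, 19, 20, 21}

A \ B = {1, 6, 10, 16, 18, 19, 20, 21}


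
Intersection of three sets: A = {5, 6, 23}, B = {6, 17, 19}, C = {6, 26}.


A ∩ B = {6}
(A ∩ B) ∩ C = {6}

A ∩ B ∩ C = {6}


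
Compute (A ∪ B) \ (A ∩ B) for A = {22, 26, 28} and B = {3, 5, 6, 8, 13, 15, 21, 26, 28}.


A △ B = (A \ B) ∪ (B \ A) = elements in exactly one of A or B
A \ B = {22}
B \ A = {3, 5, 6, 8, 13, 15, 21}
A △ B = {3, 5, 6, 8, 13, 15, 21, 22}

A △ B = {3, 5, 6, 8, 13, 15, 21, 22}


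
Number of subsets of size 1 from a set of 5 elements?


C(n,k) = n! / (k!(n-k)!)
C(5,1) = 5! / (1!4!)
= 5

C(5,1) = 5


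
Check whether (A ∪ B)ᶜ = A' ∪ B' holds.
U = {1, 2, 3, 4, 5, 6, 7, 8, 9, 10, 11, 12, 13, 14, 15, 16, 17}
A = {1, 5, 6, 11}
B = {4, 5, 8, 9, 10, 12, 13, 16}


LHS: A ∪ B = {1, 4, 5, 6, 8, 9, 10, 11, 12, 13, 16}
(A ∪ B)' = U \ (A ∪ B) = {2, 3, 7, 14, 15, 17}
A' = {2, 3, 4, 7, 8, 9, 10, 12, 13, 14, 15, 16, 17}, B' = {1, 2, 3, 6, 7, 11, 14, 15, 17}
Claimed RHS: A' ∪ B' = {1, 2, 3, 4, 6, 7, 8, 9, 10, 11, 12, 13, 14, 15, 16, 17}
Identity is INVALID: LHS = {2, 3, 7, 14, 15, 17} but the RHS claimed here equals {1, 2, 3, 4, 6, 7, 8, 9, 10, 11, 12, 13, 14, 15, 16, 17}. The correct form is (A ∪ B)' = A' ∩ B'.

Identity is invalid: (A ∪ B)' = {2, 3, 7, 14, 15, 17} but A' ∪ B' = {1, 2, 3, 4, 6, 7, 8, 9, 10, 11, 12, 13, 14, 15, 16, 17}. The correct De Morgan law is (A ∪ B)' = A' ∩ B'.


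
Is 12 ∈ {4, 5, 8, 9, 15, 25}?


A = {4, 5, 8, 9, 15, 25}
Checking if 12 is in A
12 is not in A → False

12 ∉ A


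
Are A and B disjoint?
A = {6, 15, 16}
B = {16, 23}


Disjoint means A ∩ B = ∅.
A ∩ B = {16}
A ∩ B ≠ ∅, so A and B are NOT disjoint.

No, A and B are not disjoint (A ∩ B = {16})


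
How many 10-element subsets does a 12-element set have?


C(n,k) = n! / (k!(n-k)!)
C(12,10) = 12! / (10!2!)
= 66

C(12,10) = 66


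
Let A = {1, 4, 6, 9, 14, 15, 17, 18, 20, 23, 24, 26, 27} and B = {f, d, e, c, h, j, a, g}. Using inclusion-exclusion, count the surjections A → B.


n = |A| = 13, k = |B| = 8. Surjections via inclusion-exclusion:
S(n,k) = Σ(-1)^i × C(k,i) × (k-i)^n, i=0 to k
i=0: (-1)^0×C(8,0)×8^13 = 549755813888
i=1: (-1)^1×C(8,1)×7^13 = -775112083256
i=2: (-1)^2×C(8,2)×6^13 = 365699432448
i=3: (-1)^3×C(8,3)×5^13 = -68359375000
i=4: (-1)^4×C(8,4)×4^13 = 4697620480
i=5: (-1)^5×C(8,5)×3^13 = -89282088
i=6: (-1)^6×C(8,6)×2^13 = 229376
i=7: (-1)^7×C(8,7)×1^13 = -8
i=8: (-1)^8×C(8,8)×0^13 = 0
Total = 76592355840

Number of surjections = 76592355840


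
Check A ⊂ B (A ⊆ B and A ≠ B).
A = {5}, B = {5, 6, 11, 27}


A ⊂ B requires: A ⊆ B AND A ≠ B.
A ⊆ B? Yes
A = B? No
A ⊂ B: Yes (A is a proper subset of B)

Yes, A ⊂ B


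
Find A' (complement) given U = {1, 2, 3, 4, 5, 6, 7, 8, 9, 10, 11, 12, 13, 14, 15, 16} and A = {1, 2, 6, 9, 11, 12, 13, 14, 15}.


Aᶜ = U \ A = elements in U but not in A
U = {1, 2, 3, 4, 5, 6, 7, 8, 9, 10, 11, 12, 13, 14, 15, 16}
A = {1, 2, 6, 9, 11, 12, 13, 14, 15}
Aᶜ = {3, 4, 5, 7, 8, 10, 16}

Aᶜ = {3, 4, 5, 7, 8, 10, 16}


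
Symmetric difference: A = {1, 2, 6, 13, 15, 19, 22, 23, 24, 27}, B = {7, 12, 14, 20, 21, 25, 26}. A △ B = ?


A △ B = (A \ B) ∪ (B \ A) = elements in exactly one of A or B
A \ B = {1, 2, 6, 13, 15, 19, 22, 23, 24, 27}
B \ A = {7, 12, 14, 20, 21, 25, 26}
A △ B = {1, 2, 6, 7, 12, 13, 14, 15, 19, 20, 21, 22, 23, 24, 25, 26, 27}

A △ B = {1, 2, 6, 7, 12, 13, 14, 15, 19, 20, 21, 22, 23, 24, 25, 26, 27}


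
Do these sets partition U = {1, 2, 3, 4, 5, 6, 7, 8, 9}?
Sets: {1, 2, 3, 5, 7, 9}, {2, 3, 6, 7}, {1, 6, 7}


A partition requires: (1) non-empty parts, (2) pairwise disjoint, (3) union = U
Parts: {1, 2, 3, 5, 7, 9}, {2, 3, 6, 7}, {1, 6, 7}
Union of parts: {1, 2, 3, 5, 6, 7, 9}
U = {1, 2, 3, 4, 5, 6, 7, 8, 9}
All non-empty? True
Pairwise disjoint? False
Covers U? False

No, not a valid partition


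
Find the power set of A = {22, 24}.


|A| = 2, so |P(A)| = 2^2 = 4
Enumerate subsets by cardinality (0 to 2):
∅, {22}, {24}, {22, 24}

P(A) has 4 subsets: ∅, {22}, {24}, {22, 24}


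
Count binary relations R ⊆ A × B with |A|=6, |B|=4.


A relation from A to B is any subset of A × B.
|A × B| = 6 × 4 = 24
# relations = 2^|A × B| = 2^24 = 16777216

Number of relations = 16777216


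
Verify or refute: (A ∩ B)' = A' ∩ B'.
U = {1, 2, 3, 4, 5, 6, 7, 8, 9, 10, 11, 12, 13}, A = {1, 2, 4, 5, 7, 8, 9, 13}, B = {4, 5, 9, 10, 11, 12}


LHS: A ∩ B = {4, 5, 9}
(A ∩ B)' = U \ (A ∩ B) = {1, 2, 3, 6, 7, 8, 10, 11, 12, 13}
A' = {3, 6, 10, 11, 12}, B' = {1, 2, 3, 6, 7, 8, 13}
Claimed RHS: A' ∩ B' = {3, 6}
Identity is INVALID: LHS = {1, 2, 3, 6, 7, 8, 10, 11, 12, 13} but the RHS claimed here equals {3, 6}. The correct form is (A ∩ B)' = A' ∪ B'.

Identity is invalid: (A ∩ B)' = {1, 2, 3, 6, 7, 8, 10, 11, 12, 13} but A' ∩ B' = {3, 6}. The correct De Morgan law is (A ∩ B)' = A' ∪ B'.


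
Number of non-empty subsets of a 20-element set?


Total subsets = 2^n = 2^20 = 1048576
Non-empty subsets exclude the empty set: 2^n - 1
= 1048576 - 1
= 1048575

Number of non-empty subsets = 1048575


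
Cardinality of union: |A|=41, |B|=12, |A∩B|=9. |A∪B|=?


|A ∪ B| = |A| + |B| - |A ∩ B|
= 41 + 12 - 9
= 44

|A ∪ B| = 44


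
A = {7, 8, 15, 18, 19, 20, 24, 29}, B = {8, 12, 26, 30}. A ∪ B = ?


A ∪ B = all elements in A or B (or both)
A = {7, 8, 15, 18, 19, 20, 24, 29}
B = {8, 12, 26, 30}
A ∪ B = {7, 8, 12, 15, 18, 19, 20, 24, 26, 29, 30}

A ∪ B = {7, 8, 12, 15, 18, 19, 20, 24, 26, 29, 30}


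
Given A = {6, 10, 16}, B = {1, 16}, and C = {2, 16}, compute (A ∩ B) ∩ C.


A ∩ B = {16}
(A ∩ B) ∩ C = {16}

A ∩ B ∩ C = {16}


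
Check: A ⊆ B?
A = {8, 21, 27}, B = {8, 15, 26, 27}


A ⊆ B means every element of A is in B.
Elements in A not in B: {21}
So A ⊄ B.

No, A ⊄ B


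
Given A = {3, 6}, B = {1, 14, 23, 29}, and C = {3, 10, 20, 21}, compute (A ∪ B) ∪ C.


A ∪ B = {1, 3, 6, 14, 23, 29}
(A ∪ B) ∪ C = {1, 3, 6, 10, 14, 20, 21, 23, 29}

A ∪ B ∪ C = {1, 3, 6, 10, 14, 20, 21, 23, 29}


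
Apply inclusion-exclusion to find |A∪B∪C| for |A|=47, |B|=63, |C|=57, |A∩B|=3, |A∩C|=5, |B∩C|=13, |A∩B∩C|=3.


|A∪B∪C| = |A|+|B|+|C| - |A∩B|-|A∩C|-|B∩C| + |A∩B∩C|
= 47+63+57 - 3-5-13 + 3
= 167 - 21 + 3
= 149

|A ∪ B ∪ C| = 149


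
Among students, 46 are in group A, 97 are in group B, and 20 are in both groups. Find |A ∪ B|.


|A ∪ B| = |A| + |B| - |A ∩ B|
= 46 + 97 - 20
= 123

|A ∪ B| = 123


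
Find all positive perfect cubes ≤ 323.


Checking each candidate:
Condition: positive perfect cubes ≤ 323
Result = {1, 8, 27, 64, 125, 216}

{1, 8, 27, 64, 125, 216}


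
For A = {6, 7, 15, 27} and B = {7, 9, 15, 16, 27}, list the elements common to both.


A ∩ B = elements in both A and B
A = {6, 7, 15, 27}
B = {7, 9, 15, 16, 27}
A ∩ B = {7, 15, 27}

A ∩ B = {7, 15, 27}


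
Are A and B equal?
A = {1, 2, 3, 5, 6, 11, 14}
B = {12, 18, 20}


Two sets are equal iff they have exactly the same elements.
A = {1, 2, 3, 5, 6, 11, 14}
B = {12, 18, 20}
Differences: {1, 2, 3, 5, 6, 11, 12, 14, 18, 20}
A ≠ B

No, A ≠ B


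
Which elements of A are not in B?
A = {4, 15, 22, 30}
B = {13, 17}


A \ B = elements in A but not in B
A = {4, 15, 22, 30}
B = {13, 17}
Remove from A any elements in B
A \ B = {4, 15, 22, 30}

A \ B = {4, 15, 22, 30}


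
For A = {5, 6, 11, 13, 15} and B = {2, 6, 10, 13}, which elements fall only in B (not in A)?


A = {5, 6, 11, 13, 15}
B = {2, 6, 10, 13}
Region: only in B (not in A)
Elements: {2, 10}

Elements only in B (not in A): {2, 10}


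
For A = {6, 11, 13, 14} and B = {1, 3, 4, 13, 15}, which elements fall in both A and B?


A = {6, 11, 13, 14}
B = {1, 3, 4, 13, 15}
Region: in both A and B
Elements: {13}

Elements in both A and B: {13}


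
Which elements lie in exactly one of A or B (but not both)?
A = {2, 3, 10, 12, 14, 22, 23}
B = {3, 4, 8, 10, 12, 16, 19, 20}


A △ B = (A \ B) ∪ (B \ A) = elements in exactly one of A or B
A \ B = {2, 14, 22, 23}
B \ A = {4, 8, 16, 19, 20}
A △ B = {2, 4, 8, 14, 16, 19, 20, 22, 23}

A △ B = {2, 4, 8, 14, 16, 19, 20, 22, 23}


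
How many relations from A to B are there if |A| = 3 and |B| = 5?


A relation from A to B is any subset of A × B.
|A × B| = 3 × 5 = 15
# relations = 2^|A × B| = 2^15 = 32768

Number of relations = 32768


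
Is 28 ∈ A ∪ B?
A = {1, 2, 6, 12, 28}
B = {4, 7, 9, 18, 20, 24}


A = {1, 2, 6, 12, 28}, B = {4, 7, 9, 18, 20, 24}
A ∪ B = all elements in A or B
A ∪ B = {1, 2, 4, 6, 7, 9, 12, 18, 20, 24, 28}
Checking if 28 ∈ A ∪ B
28 is in A ∪ B → True

28 ∈ A ∪ B


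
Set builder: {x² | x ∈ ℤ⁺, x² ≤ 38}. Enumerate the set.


Checking each candidate:
Condition: positive perfect squares ≤ 38
Result = {1, 4, 9, 16, 25, 36}

{1, 4, 9, 16, 25, 36}


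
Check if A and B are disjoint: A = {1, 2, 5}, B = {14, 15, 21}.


Disjoint means A ∩ B = ∅.
A ∩ B = ∅
A ∩ B = ∅, so A and B are disjoint.

Yes, A and B are disjoint


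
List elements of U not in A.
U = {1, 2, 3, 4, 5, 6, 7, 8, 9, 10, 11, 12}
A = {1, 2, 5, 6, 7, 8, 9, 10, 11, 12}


Aᶜ = U \ A = elements in U but not in A
U = {1, 2, 3, 4, 5, 6, 7, 8, 9, 10, 11, 12}
A = {1, 2, 5, 6, 7, 8, 9, 10, 11, 12}
Aᶜ = {3, 4}

Aᶜ = {3, 4}


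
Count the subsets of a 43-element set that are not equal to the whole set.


Total subsets = 2^n = 2^43 = 8796093022208
Proper subsets exclude the set itself: 2^n - 1
= 8796093022208 - 1
= 8796093022207

Number of proper subsets = 8796093022207


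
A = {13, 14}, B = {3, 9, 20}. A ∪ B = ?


A ∪ B = all elements in A or B (or both)
A = {13, 14}
B = {3, 9, 20}
A ∪ B = {3, 9, 13, 14, 20}

A ∪ B = {3, 9, 13, 14, 20}


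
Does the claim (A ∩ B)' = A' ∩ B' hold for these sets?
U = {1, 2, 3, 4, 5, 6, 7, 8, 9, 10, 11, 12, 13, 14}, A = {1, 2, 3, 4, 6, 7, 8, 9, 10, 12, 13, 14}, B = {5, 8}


LHS: A ∩ B = {8}
(A ∩ B)' = U \ (A ∩ B) = {1, 2, 3, 4, 5, 6, 7, 9, 10, 11, 12, 13, 14}
A' = {5, 11}, B' = {1, 2, 3, 4, 6, 7, 9, 10, 11, 12, 13, 14}
Claimed RHS: A' ∩ B' = {11}
Identity is INVALID: LHS = {1, 2, 3, 4, 5, 6, 7, 9, 10, 11, 12, 13, 14} but the RHS claimed here equals {11}. The correct form is (A ∩ B)' = A' ∪ B'.

Identity is invalid: (A ∩ B)' = {1, 2, 3, 4, 5, 6, 7, 9, 10, 11, 12, 13, 14} but A' ∩ B' = {11}. The correct De Morgan law is (A ∩ B)' = A' ∪ B'.


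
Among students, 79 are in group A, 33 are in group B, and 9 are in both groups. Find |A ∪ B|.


|A ∪ B| = |A| + |B| - |A ∩ B|
= 79 + 33 - 9
= 103

|A ∪ B| = 103


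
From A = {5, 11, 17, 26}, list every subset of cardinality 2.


|A| = 4, so A has C(4,2) = 6 subsets of size 2.
Enumerate by choosing 2 elements from A at a time:
{5, 11}, {5, 17}, {5, 26}, {11, 17}, {11, 26}, {17, 26}

2-element subsets (6 total): {5, 11}, {5, 17}, {5, 26}, {11, 17}, {11, 26}, {17, 26}


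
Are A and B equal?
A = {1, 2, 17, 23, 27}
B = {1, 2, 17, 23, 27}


Two sets are equal iff they have exactly the same elements.
A = {1, 2, 17, 23, 27}
B = {1, 2, 17, 23, 27}
Same elements → A = B

Yes, A = B


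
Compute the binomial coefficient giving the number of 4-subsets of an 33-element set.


C(n,k) = n! / (k!(n-k)!)
C(33,4) = 33! / (4!29!)
= 40920

C(33,4) = 40920


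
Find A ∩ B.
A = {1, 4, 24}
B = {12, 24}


A ∩ B = elements in both A and B
A = {1, 4, 24}
B = {12, 24}
A ∩ B = {24}

A ∩ B = {24}


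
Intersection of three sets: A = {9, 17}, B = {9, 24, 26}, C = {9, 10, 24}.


A ∩ B = {9}
(A ∩ B) ∩ C = {9}

A ∩ B ∩ C = {9}


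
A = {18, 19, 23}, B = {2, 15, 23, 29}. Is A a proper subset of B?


A ⊂ B requires: A ⊆ B AND A ≠ B.
A ⊆ B? No
A ⊄ B, so A is not a proper subset.

No, A is not a proper subset of B


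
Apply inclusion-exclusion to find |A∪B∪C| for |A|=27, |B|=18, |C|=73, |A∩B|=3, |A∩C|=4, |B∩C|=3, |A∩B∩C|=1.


|A∪B∪C| = |A|+|B|+|C| - |A∩B|-|A∩C|-|B∩C| + |A∩B∩C|
= 27+18+73 - 3-4-3 + 1
= 118 - 10 + 1
= 109

|A ∪ B ∪ C| = 109


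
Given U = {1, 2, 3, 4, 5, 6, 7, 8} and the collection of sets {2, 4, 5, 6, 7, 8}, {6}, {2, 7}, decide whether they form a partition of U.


A partition requires: (1) non-empty parts, (2) pairwise disjoint, (3) union = U
Parts: {2, 4, 5, 6, 7, 8}, {6}, {2, 7}
Union of parts: {2, 4, 5, 6, 7, 8}
U = {1, 2, 3, 4, 5, 6, 7, 8}
All non-empty? True
Pairwise disjoint? False
Covers U? False

No, not a valid partition


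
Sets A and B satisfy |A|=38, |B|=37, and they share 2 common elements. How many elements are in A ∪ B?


|A ∪ B| = |A| + |B| - |A ∩ B|
= 38 + 37 - 2
= 73

|A ∪ B| = 73


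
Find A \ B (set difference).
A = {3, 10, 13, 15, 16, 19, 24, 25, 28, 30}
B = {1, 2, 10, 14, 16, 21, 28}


A \ B = elements in A but not in B
A = {3, 10, 13, 15, 16, 19, 24, 25, 28, 30}
B = {1, 2, 10, 14, 16, 21, 28}
Remove from A any elements in B
A \ B = {3, 13, 15, 19, 24, 25, 30}

A \ B = {3, 13, 15, 19, 24, 25, 30}


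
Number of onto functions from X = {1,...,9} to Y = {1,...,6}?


n = |X| = 9, k = |Y| = 6. Surjections via inclusion-exclusion:
S(n,k) = Σ(-1)^i × C(k,i) × (k-i)^n, i=0 to k
i=0: (-1)^0×C(6,0)×6^9 = 10077696
i=1: (-1)^1×C(6,1)×5^9 = -11718750
i=2: (-1)^2×C(6,2)×4^9 = 3932160
i=3: (-1)^3×C(6,3)×3^9 = -393660
i=4: (-1)^4×C(6,4)×2^9 = 7680
i=5: (-1)^5×C(6,5)×1^9 = -6
i=6: (-1)^6×C(6,6)×0^9 = 0
Total = 1905120

Number of surjections = 1905120


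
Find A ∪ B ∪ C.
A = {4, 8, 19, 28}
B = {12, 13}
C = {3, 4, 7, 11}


A ∪ B = {4, 8, 12, 13, 19, 28}
(A ∪ B) ∪ C = {3, 4, 7, 8, 11, 12, 13, 19, 28}

A ∪ B ∪ C = {3, 4, 7, 8, 11, 12, 13, 19, 28}


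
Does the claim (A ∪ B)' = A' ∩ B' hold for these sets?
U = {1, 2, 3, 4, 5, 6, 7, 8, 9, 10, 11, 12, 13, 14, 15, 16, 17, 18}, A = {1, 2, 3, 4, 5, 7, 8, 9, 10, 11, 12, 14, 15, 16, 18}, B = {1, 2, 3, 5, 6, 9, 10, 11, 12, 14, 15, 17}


LHS: A ∪ B = {1, 2, 3, 4, 5, 6, 7, 8, 9, 10, 11, 12, 14, 15, 16, 17, 18}
(A ∪ B)' = U \ (A ∪ B) = {13}
A' = {6, 13, 17}, B' = {4, 7, 8, 13, 16, 18}
Claimed RHS: A' ∩ B' = {13}
Identity is VALID: LHS = RHS = {13} ✓

Identity is valid. (A ∪ B)' = A' ∩ B' = {13}


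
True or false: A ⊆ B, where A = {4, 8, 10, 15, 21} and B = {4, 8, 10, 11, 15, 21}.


A ⊆ B means every element of A is in B.
All elements of A are in B.
So A ⊆ B.

Yes, A ⊆ B


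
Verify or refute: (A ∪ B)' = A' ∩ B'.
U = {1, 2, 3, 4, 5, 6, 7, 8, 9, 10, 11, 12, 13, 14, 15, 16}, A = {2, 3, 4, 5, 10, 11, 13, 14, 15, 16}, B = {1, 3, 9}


LHS: A ∪ B = {1, 2, 3, 4, 5, 9, 10, 11, 13, 14, 15, 16}
(A ∪ B)' = U \ (A ∪ B) = {6, 7, 8, 12}
A' = {1, 6, 7, 8, 9, 12}, B' = {2, 4, 5, 6, 7, 8, 10, 11, 12, 13, 14, 15, 16}
Claimed RHS: A' ∩ B' = {6, 7, 8, 12}
Identity is VALID: LHS = RHS = {6, 7, 8, 12} ✓

Identity is valid. (A ∪ B)' = A' ∩ B' = {6, 7, 8, 12}


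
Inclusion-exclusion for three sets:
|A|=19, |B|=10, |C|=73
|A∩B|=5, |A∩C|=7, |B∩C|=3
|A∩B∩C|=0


|A∪B∪C| = |A|+|B|+|C| - |A∩B|-|A∩C|-|B∩C| + |A∩B∩C|
= 19+10+73 - 5-7-3 + 0
= 102 - 15 + 0
= 87

|A ∪ B ∪ C| = 87


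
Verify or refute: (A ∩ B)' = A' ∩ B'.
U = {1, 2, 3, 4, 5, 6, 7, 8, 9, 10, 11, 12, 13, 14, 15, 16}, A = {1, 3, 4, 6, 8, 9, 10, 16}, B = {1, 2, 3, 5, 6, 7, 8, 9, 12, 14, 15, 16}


LHS: A ∩ B = {1, 3, 6, 8, 9, 16}
(A ∩ B)' = U \ (A ∩ B) = {2, 4, 5, 7, 10, 11, 12, 13, 14, 15}
A' = {2, 5, 7, 11, 12, 13, 14, 15}, B' = {4, 10, 11, 13}
Claimed RHS: A' ∩ B' = {11, 13}
Identity is INVALID: LHS = {2, 4, 5, 7, 10, 11, 12, 13, 14, 15} but the RHS claimed here equals {11, 13}. The correct form is (A ∩ B)' = A' ∪ B'.

Identity is invalid: (A ∩ B)' = {2, 4, 5, 7, 10, 11, 12, 13, 14, 15} but A' ∩ B' = {11, 13}. The correct De Morgan law is (A ∩ B)' = A' ∪ B'.


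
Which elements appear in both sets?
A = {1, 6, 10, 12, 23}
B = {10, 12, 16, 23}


A ∩ B = elements in both A and B
A = {1, 6, 10, 12, 23}
B = {10, 12, 16, 23}
A ∩ B = {10, 12, 23}

A ∩ B = {10, 12, 23}


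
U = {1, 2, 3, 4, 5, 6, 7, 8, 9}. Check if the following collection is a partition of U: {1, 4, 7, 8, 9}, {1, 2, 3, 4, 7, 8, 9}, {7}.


A partition requires: (1) non-empty parts, (2) pairwise disjoint, (3) union = U
Parts: {1, 4, 7, 8, 9}, {1, 2, 3, 4, 7, 8, 9}, {7}
Union of parts: {1, 2, 3, 4, 7, 8, 9}
U = {1, 2, 3, 4, 5, 6, 7, 8, 9}
All non-empty? True
Pairwise disjoint? False
Covers U? False

No, not a valid partition


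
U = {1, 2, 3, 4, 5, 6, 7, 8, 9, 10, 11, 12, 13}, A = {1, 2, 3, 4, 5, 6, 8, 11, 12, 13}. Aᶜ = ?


Aᶜ = U \ A = elements in U but not in A
U = {1, 2, 3, 4, 5, 6, 7, 8, 9, 10, 11, 12, 13}
A = {1, 2, 3, 4, 5, 6, 8, 11, 12, 13}
Aᶜ = {7, 9, 10}

Aᶜ = {7, 9, 10}


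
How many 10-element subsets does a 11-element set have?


C(n,k) = n! / (k!(n-k)!)
C(11,10) = 11! / (10!1!)
= 11

C(11,10) = 11


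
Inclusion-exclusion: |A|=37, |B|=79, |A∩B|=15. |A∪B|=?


|A ∪ B| = |A| + |B| - |A ∩ B|
= 37 + 79 - 15
= 101

|A ∪ B| = 101


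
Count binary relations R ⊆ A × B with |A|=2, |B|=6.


A relation from A to B is any subset of A × B.
|A × B| = 2 × 6 = 12
# relations = 2^|A × B| = 2^12 = 4096

Number of relations = 4096


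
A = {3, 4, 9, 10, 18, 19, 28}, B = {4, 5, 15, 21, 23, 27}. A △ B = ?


A △ B = (A \ B) ∪ (B \ A) = elements in exactly one of A or B
A \ B = {3, 9, 10, 18, 19, 28}
B \ A = {5, 15, 21, 23, 27}
A △ B = {3, 5, 9, 10, 15, 18, 19, 21, 23, 27, 28}

A △ B = {3, 5, 9, 10, 15, 18, 19, 21, 23, 27, 28}


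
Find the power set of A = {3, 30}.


|A| = 2, so |P(A)| = 2^2 = 4
Enumerate subsets by cardinality (0 to 2):
∅, {3}, {30}, {3, 30}

P(A) has 4 subsets: ∅, {3}, {30}, {3, 30}


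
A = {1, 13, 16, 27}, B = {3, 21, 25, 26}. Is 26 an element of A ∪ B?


A = {1, 13, 16, 27}, B = {3, 21, 25, 26}
A ∪ B = all elements in A or B
A ∪ B = {1, 3, 13, 16, 21, 25, 26, 27}
Checking if 26 ∈ A ∪ B
26 is in A ∪ B → True

26 ∈ A ∪ B


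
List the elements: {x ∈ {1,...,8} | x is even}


Checking each candidate:
Condition: even numbers in {1,...,8}
Result = {2, 4, 6, 8}

{2, 4, 6, 8}


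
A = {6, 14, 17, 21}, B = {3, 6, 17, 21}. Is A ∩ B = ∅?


Disjoint means A ∩ B = ∅.
A ∩ B = {6, 17, 21}
A ∩ B ≠ ∅, so A and B are NOT disjoint.

No, A and B are not disjoint (A ∩ B = {6, 17, 21})


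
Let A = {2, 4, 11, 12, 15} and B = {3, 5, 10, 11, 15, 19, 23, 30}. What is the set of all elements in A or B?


A ∪ B = all elements in A or B (or both)
A = {2, 4, 11, 12, 15}
B = {3, 5, 10, 11, 15, 19, 23, 30}
A ∪ B = {2, 3, 4, 5, 10, 11, 12, 15, 19, 23, 30}

A ∪ B = {2, 3, 4, 5, 10, 11, 12, 15, 19, 23, 30}


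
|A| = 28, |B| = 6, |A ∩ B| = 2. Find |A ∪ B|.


|A ∪ B| = |A| + |B| - |A ∩ B|
= 28 + 6 - 2
= 32

|A ∪ B| = 32


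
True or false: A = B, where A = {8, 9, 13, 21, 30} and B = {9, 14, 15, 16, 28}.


Two sets are equal iff they have exactly the same elements.
A = {8, 9, 13, 21, 30}
B = {9, 14, 15, 16, 28}
Differences: {8, 13, 14, 15, 16, 21, 28, 30}
A ≠ B

No, A ≠ B


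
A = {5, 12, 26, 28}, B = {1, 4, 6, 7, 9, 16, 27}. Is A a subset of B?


A ⊆ B means every element of A is in B.
Elements in A not in B: {5, 12, 26, 28}
So A ⊄ B.

No, A ⊄ B


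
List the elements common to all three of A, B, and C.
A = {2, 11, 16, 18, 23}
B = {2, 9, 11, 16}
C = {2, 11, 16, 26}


A ∩ B = {2, 11, 16}
(A ∩ B) ∩ C = {2, 11, 16}

A ∩ B ∩ C = {2, 11, 16}


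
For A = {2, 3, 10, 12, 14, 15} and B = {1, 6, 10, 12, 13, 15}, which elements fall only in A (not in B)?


A = {2, 3, 10, 12, 14, 15}
B = {1, 6, 10, 12, 13, 15}
Region: only in A (not in B)
Elements: {2, 3, 14}

Elements only in A (not in B): {2, 3, 14}


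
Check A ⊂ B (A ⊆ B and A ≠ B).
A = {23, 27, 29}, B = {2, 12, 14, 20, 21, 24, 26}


A ⊂ B requires: A ⊆ B AND A ≠ B.
A ⊆ B? No
A ⊄ B, so A is not a proper subset.

No, A is not a proper subset of B


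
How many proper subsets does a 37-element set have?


Total subsets = 2^n = 2^37 = 137438953472
Proper subsets exclude the set itself: 2^n - 1
= 137438953472 - 1
= 137438953471

Number of proper subsets = 137438953471


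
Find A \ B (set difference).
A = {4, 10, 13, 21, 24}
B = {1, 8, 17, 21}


A \ B = elements in A but not in B
A = {4, 10, 13, 21, 24}
B = {1, 8, 17, 21}
Remove from A any elements in B
A \ B = {4, 10, 13, 24}

A \ B = {4, 10, 13, 24}


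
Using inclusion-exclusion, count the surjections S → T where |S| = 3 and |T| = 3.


n = |S| = 3, k = |T| = 3. Surjections via inclusion-exclusion:
S(n,k) = Σ(-1)^i × C(k,i) × (k-i)^n, i=0 to k
i=0: (-1)^0×C(3,0)×3^3 = 27
i=1: (-1)^1×C(3,1)×2^3 = -24
i=2: (-1)^2×C(3,2)×1^3 = 3
i=3: (-1)^3×C(3,3)×0^3 = 0
Total = 6

Number of surjections = 6


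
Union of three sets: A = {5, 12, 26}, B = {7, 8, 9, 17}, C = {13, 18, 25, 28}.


A ∪ B = {5, 7, 8, 9, 12, 17, 26}
(A ∪ B) ∪ C = {5, 7, 8, 9, 12, 13, 17, 18, 25, 26, 28}

A ∪ B ∪ C = {5, 7, 8, 9, 12, 13, 17, 18, 25, 26, 28}


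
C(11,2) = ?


C(n,k) = n! / (k!(n-k)!)
C(11,2) = 11! / (2!9!)
= 55

C(11,2) = 55


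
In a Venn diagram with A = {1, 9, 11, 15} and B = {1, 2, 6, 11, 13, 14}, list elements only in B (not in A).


A = {1, 9, 11, 15}
B = {1, 2, 6, 11, 13, 14}
Region: only in B (not in A)
Elements: {2, 6, 13, 14}

Elements only in B (not in A): {2, 6, 13, 14}


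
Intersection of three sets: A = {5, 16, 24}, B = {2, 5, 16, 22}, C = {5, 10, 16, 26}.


A ∩ B = {5, 16}
(A ∩ B) ∩ C = {5, 16}

A ∩ B ∩ C = {5, 16}


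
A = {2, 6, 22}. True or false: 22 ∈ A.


A = {2, 6, 22}
Checking if 22 is in A
22 is in A → True

22 ∈ A


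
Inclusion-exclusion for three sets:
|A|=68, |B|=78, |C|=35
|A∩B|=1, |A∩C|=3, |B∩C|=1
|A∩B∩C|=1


|A∪B∪C| = |A|+|B|+|C| - |A∩B|-|A∩C|-|B∩C| + |A∩B∩C|
= 68+78+35 - 1-3-1 + 1
= 181 - 5 + 1
= 177

|A ∪ B ∪ C| = 177


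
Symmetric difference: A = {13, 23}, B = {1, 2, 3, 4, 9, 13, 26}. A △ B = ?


A △ B = (A \ B) ∪ (B \ A) = elements in exactly one of A or B
A \ B = {23}
B \ A = {1, 2, 3, 4, 9, 26}
A △ B = {1, 2, 3, 4, 9, 23, 26}

A △ B = {1, 2, 3, 4, 9, 23, 26}


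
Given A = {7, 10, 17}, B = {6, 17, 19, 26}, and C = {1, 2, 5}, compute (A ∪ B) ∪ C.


A ∪ B = {6, 7, 10, 17, 19, 26}
(A ∪ B) ∪ C = {1, 2, 5, 6, 7, 10, 17, 19, 26}

A ∪ B ∪ C = {1, 2, 5, 6, 7, 10, 17, 19, 26}


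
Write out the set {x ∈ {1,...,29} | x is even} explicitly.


Checking each candidate:
Condition: even numbers in {1,...,29}
Result = {2, 4, 6, 8, 10, 12, 14, 16, 18, 20, 22, 24, 26, 28}

{2, 4, 6, 8, 10, 12, 14, 16, 18, 20, 22, 24, 26, 28}


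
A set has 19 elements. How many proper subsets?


Total subsets = 2^n = 2^19 = 524288
Proper subsets exclude the set itself: 2^n - 1
= 524288 - 1
= 524287

Number of proper subsets = 524287


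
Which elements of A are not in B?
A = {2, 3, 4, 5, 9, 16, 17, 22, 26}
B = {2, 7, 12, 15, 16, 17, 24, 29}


A \ B = elements in A but not in B
A = {2, 3, 4, 5, 9, 16, 17, 22, 26}
B = {2, 7, 12, 15, 16, 17, 24, 29}
Remove from A any elements in B
A \ B = {3, 4, 5, 9, 22, 26}

A \ B = {3, 4, 5, 9, 22, 26}


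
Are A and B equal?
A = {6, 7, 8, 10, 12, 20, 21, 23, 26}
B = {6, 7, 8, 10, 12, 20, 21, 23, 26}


Two sets are equal iff they have exactly the same elements.
A = {6, 7, 8, 10, 12, 20, 21, 23, 26}
B = {6, 7, 8, 10, 12, 20, 21, 23, 26}
Same elements → A = B

Yes, A = B


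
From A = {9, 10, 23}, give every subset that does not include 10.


A subset of A that omits 10 is a subset of A \ {10}, so there are 2^(n-1) = 2^2 = 4 of them.
Subsets excluding 10: ∅, {9}, {23}, {9, 23}

Subsets excluding 10 (4 total): ∅, {9}, {23}, {9, 23}


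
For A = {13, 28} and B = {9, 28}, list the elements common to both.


A ∩ B = elements in both A and B
A = {13, 28}
B = {9, 28}
A ∩ B = {28}

A ∩ B = {28}


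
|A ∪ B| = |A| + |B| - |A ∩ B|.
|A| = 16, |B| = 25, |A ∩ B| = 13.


|A ∪ B| = |A| + |B| - |A ∩ B|
= 16 + 25 - 13
= 28

|A ∪ B| = 28


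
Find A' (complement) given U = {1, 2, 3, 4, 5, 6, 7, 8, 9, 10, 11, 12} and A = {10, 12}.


Aᶜ = U \ A = elements in U but not in A
U = {1, 2, 3, 4, 5, 6, 7, 8, 9, 10, 11, 12}
A = {10, 12}
Aᶜ = {1, 2, 3, 4, 5, 6, 7, 8, 9, 11}

Aᶜ = {1, 2, 3, 4, 5, 6, 7, 8, 9, 11}


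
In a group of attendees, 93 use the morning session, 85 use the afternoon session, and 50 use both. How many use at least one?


|A ∪ B| = |A| + |B| - |A ∩ B|
= 93 + 85 - 50
= 128

|A ∪ B| = 128


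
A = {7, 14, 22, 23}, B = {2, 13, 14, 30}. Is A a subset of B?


A ⊆ B means every element of A is in B.
Elements in A not in B: {7, 22, 23}
So A ⊄ B.

No, A ⊄ B


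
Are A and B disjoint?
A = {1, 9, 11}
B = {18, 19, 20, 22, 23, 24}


Disjoint means A ∩ B = ∅.
A ∩ B = ∅
A ∩ B = ∅, so A and B are disjoint.

Yes, A and B are disjoint


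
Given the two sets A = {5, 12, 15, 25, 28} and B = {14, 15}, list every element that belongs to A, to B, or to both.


A ∪ B = all elements in A or B (or both)
A = {5, 12, 15, 25, 28}
B = {14, 15}
A ∪ B = {5, 12, 14, 15, 25, 28}

A ∪ B = {5, 12, 14, 15, 25, 28}


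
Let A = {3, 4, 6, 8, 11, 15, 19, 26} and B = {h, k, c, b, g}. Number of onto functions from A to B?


n = |A| = 8, k = |B| = 5. Surjections via inclusion-exclusion:
S(n,k) = Σ(-1)^i × C(k,i) × (k-i)^n, i=0 to k
i=0: (-1)^0×C(5,0)×5^8 = 390625
i=1: (-1)^1×C(5,1)×4^8 = -327680
i=2: (-1)^2×C(5,2)×3^8 = 65610
i=3: (-1)^3×C(5,3)×2^8 = -2560
i=4: (-1)^4×C(5,4)×1^8 = 5
i=5: (-1)^5×C(5,5)×0^8 = 0
Total = 126000

Number of surjections = 126000


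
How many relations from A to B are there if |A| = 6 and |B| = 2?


A relation from A to B is any subset of A × B.
|A × B| = 6 × 2 = 12
# relations = 2^|A × B| = 2^12 = 4096

Number of relations = 4096


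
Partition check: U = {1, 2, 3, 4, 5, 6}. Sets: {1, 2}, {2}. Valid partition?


A partition requires: (1) non-empty parts, (2) pairwise disjoint, (3) union = U
Parts: {1, 2}, {2}
Union of parts: {1, 2}
U = {1, 2, 3, 4, 5, 6}
All non-empty? True
Pairwise disjoint? False
Covers U? False

No, not a valid partition


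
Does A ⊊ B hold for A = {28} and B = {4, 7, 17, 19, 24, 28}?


A ⊂ B requires: A ⊆ B AND A ≠ B.
A ⊆ B? Yes
A = B? No
A ⊂ B: Yes (A is a proper subset of B)

Yes, A ⊂ B


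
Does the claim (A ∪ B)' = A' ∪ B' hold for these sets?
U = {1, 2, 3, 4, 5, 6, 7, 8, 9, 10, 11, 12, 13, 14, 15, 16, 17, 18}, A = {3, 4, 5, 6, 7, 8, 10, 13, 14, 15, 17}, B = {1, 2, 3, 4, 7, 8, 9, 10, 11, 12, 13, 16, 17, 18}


LHS: A ∪ B = {1, 2, 3, 4, 5, 6, 7, 8, 9, 10, 11, 12, 13, 14, 15, 16, 17, 18}
(A ∪ B)' = U \ (A ∪ B) = ∅
A' = {1, 2, 9, 11, 12, 16, 18}, B' = {5, 6, 14, 15}
Claimed RHS: A' ∪ B' = {1, 2, 5, 6, 9, 11, 12, 14, 15, 16, 18}
Identity is INVALID: LHS = ∅ but the RHS claimed here equals {1, 2, 5, 6, 9, 11, 12, 14, 15, 16, 18}. The correct form is (A ∪ B)' = A' ∩ B'.

Identity is invalid: (A ∪ B)' = ∅ but A' ∪ B' = {1, 2, 5, 6, 9, 11, 12, 14, 15, 16, 18}. The correct De Morgan law is (A ∪ B)' = A' ∩ B'.


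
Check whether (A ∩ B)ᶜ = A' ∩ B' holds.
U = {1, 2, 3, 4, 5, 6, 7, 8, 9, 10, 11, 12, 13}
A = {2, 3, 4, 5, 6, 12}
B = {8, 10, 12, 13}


LHS: A ∩ B = {12}
(A ∩ B)' = U \ (A ∩ B) = {1, 2, 3, 4, 5, 6, 7, 8, 9, 10, 11, 13}
A' = {1, 7, 8, 9, 10, 11, 13}, B' = {1, 2, 3, 4, 5, 6, 7, 9, 11}
Claimed RHS: A' ∩ B' = {1, 7, 9, 11}
Identity is INVALID: LHS = {1, 2, 3, 4, 5, 6, 7, 8, 9, 10, 11, 13} but the RHS claimed here equals {1, 7, 9, 11}. The correct form is (A ∩ B)' = A' ∪ B'.

Identity is invalid: (A ∩ B)' = {1, 2, 3, 4, 5, 6, 7, 8, 9, 10, 11, 13} but A' ∩ B' = {1, 7, 9, 11}. The correct De Morgan law is (A ∩ B)' = A' ∪ B'.


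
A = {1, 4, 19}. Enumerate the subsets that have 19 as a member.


A subset of A contains 19 iff the remaining 2 elements form any subset of A \ {19}.
Count: 2^(n-1) = 2^2 = 4
Subsets containing 19: {19}, {1, 19}, {4, 19}, {1, 4, 19}

Subsets containing 19 (4 total): {19}, {1, 19}, {4, 19}, {1, 4, 19}


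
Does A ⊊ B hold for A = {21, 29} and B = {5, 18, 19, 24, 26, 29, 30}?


A ⊂ B requires: A ⊆ B AND A ≠ B.
A ⊆ B? No
A ⊄ B, so A is not a proper subset.

No, A is not a proper subset of B


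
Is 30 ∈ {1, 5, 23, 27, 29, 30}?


A = {1, 5, 23, 27, 29, 30}
Checking if 30 is in A
30 is in A → True

30 ∈ A


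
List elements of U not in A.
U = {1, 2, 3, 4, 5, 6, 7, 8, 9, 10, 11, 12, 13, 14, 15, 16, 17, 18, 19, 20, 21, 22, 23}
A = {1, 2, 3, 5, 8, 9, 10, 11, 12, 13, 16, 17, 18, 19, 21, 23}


Aᶜ = U \ A = elements in U but not in A
U = {1, 2, 3, 4, 5, 6, 7, 8, 9, 10, 11, 12, 13, 14, 15, 16, 17, 18, 19, 20, 21, 22, 23}
A = {1, 2, 3, 5, 8, 9, 10, 11, 12, 13, 16, 17, 18, 19, 21, 23}
Aᶜ = {4, 6, 7, 14, 15, 20, 22}

Aᶜ = {4, 6, 7, 14, 15, 20, 22}


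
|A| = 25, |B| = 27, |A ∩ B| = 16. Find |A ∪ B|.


|A ∪ B| = |A| + |B| - |A ∩ B|
= 25 + 27 - 16
= 36

|A ∪ B| = 36


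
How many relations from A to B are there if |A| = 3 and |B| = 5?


A relation from A to B is any subset of A × B.
|A × B| = 3 × 5 = 15
# relations = 2^|A × B| = 2^15 = 32768

Number of relations = 32768


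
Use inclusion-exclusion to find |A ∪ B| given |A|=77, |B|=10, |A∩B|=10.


|A ∪ B| = |A| + |B| - |A ∩ B|
= 77 + 10 - 10
= 77

|A ∪ B| = 77


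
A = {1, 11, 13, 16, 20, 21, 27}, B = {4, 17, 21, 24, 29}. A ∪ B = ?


A ∪ B = all elements in A or B (or both)
A = {1, 11, 13, 16, 20, 21, 27}
B = {4, 17, 21, 24, 29}
A ∪ B = {1, 4, 11, 13, 16, 17, 20, 21, 24, 27, 29}

A ∪ B = {1, 4, 11, 13, 16, 17, 20, 21, 24, 27, 29}


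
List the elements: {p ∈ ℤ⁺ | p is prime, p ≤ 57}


Checking each candidate:
Condition: primes ≤ 57
Result = {2, 3, 5, 7, 11, 13, 17, 19, 23, 29, 31, 37, 41, 43, 47, 53}

{2, 3, 5, 7, 11, 13, 17, 19, 23, 29, 31, 37, 41, 43, 47, 53}


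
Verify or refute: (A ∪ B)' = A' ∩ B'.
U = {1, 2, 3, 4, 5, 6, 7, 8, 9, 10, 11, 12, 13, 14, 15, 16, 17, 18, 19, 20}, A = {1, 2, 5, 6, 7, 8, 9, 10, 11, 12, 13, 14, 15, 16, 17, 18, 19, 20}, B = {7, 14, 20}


LHS: A ∪ B = {1, 2, 5, 6, 7, 8, 9, 10, 11, 12, 13, 14, 15, 16, 17, 18, 19, 20}
(A ∪ B)' = U \ (A ∪ B) = {3, 4}
A' = {3, 4}, B' = {1, 2, 3, 4, 5, 6, 8, 9, 10, 11, 12, 13, 15, 16, 17, 18, 19}
Claimed RHS: A' ∩ B' = {3, 4}
Identity is VALID: LHS = RHS = {3, 4} ✓

Identity is valid. (A ∪ B)' = A' ∩ B' = {3, 4}


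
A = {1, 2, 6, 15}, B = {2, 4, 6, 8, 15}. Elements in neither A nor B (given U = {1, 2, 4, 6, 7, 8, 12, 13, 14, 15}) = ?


A = {1, 2, 6, 15}
B = {2, 4, 6, 8, 15}
Region: in neither A nor B (given U = {1, 2, 4, 6, 7, 8, 12, 13, 14, 15})
Elements: {7, 12, 13, 14}

Elements in neither A nor B (given U = {1, 2, 4, 6, 7, 8, 12, 13, 14, 15}): {7, 12, 13, 14}


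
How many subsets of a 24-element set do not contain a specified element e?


Subsets of A avoiding e are subsets of A \ {e}, which has 23 elements.
Count = 2^(n-1) = 2^23
= 8388608

Number of subsets avoiding e = 8388608


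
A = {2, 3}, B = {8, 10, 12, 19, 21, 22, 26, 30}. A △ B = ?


A △ B = (A \ B) ∪ (B \ A) = elements in exactly one of A or B
A \ B = {2, 3}
B \ A = {8, 10, 12, 19, 21, 22, 26, 30}
A △ B = {2, 3, 8, 10, 12, 19, 21, 22, 26, 30}

A △ B = {2, 3, 8, 10, 12, 19, 21, 22, 26, 30}


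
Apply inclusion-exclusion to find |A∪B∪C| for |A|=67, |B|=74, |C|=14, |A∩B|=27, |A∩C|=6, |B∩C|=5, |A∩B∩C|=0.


|A∪B∪C| = |A|+|B|+|C| - |A∩B|-|A∩C|-|B∩C| + |A∩B∩C|
= 67+74+14 - 27-6-5 + 0
= 155 - 38 + 0
= 117

|A ∪ B ∪ C| = 117


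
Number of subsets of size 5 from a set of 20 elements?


C(n,k) = n! / (k!(n-k)!)
C(20,5) = 20! / (5!15!)
= 15504

C(20,5) = 15504


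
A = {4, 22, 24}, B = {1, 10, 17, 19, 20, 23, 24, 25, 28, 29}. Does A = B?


Two sets are equal iff they have exactly the same elements.
A = {4, 22, 24}
B = {1, 10, 17, 19, 20, 23, 24, 25, 28, 29}
Differences: {1, 4, 10, 17, 19, 20, 22, 23, 25, 28, 29}
A ≠ B

No, A ≠ B


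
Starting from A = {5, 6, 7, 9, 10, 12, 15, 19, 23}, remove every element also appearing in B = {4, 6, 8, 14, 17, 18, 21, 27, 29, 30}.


A \ B = elements in A but not in B
A = {5, 6, 7, 9, 10, 12, 15, 19, 23}
B = {4, 6, 8, 14, 17, 18, 21, 27, 29, 30}
Remove from A any elements in B
A \ B = {5, 7, 9, 10, 12, 15, 19, 23}

A \ B = {5, 7, 9, 10, 12, 15, 19, 23}


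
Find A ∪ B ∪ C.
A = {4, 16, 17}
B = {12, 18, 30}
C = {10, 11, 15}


A ∪ B = {4, 12, 16, 17, 18, 30}
(A ∪ B) ∪ C = {4, 10, 11, 12, 15, 16, 17, 18, 30}

A ∪ B ∪ C = {4, 10, 11, 12, 15, 16, 17, 18, 30}


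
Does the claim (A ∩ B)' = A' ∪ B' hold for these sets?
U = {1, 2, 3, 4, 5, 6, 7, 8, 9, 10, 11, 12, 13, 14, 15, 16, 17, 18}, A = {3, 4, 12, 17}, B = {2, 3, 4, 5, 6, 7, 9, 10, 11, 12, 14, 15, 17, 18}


LHS: A ∩ B = {3, 4, 12, 17}
(A ∩ B)' = U \ (A ∩ B) = {1, 2, 5, 6, 7, 8, 9, 10, 11, 13, 14, 15, 16, 18}
A' = {1, 2, 5, 6, 7, 8, 9, 10, 11, 13, 14, 15, 16, 18}, B' = {1, 8, 13, 16}
Claimed RHS: A' ∪ B' = {1, 2, 5, 6, 7, 8, 9, 10, 11, 13, 14, 15, 16, 18}
Identity is VALID: LHS = RHS = {1, 2, 5, 6, 7, 8, 9, 10, 11, 13, 14, 15, 16, 18} ✓

Identity is valid. (A ∩ B)' = A' ∪ B' = {1, 2, 5, 6, 7, 8, 9, 10, 11, 13, 14, 15, 16, 18}


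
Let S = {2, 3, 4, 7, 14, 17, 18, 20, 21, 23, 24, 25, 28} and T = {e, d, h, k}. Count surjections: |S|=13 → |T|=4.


n = |S| = 13, k = |T| = 4. Surjections via inclusion-exclusion:
S(n,k) = Σ(-1)^i × C(k,i) × (k-i)^n, i=0 to k
i=0: (-1)^0×C(4,0)×4^13 = 67108864
i=1: (-1)^1×C(4,1)×3^13 = -6377292
i=2: (-1)^2×C(4,2)×2^13 = 49152
i=3: (-1)^3×C(4,3)×1^13 = -4
i=4: (-1)^4×C(4,4)×0^13 = 0
Total = 60780720

Number of surjections = 60780720


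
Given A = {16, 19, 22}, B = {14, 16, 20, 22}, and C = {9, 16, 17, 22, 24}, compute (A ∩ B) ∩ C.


A ∩ B = {16, 22}
(A ∩ B) ∩ C = {16, 22}

A ∩ B ∩ C = {16, 22}


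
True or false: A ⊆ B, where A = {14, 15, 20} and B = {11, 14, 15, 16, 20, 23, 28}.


A ⊆ B means every element of A is in B.
All elements of A are in B.
So A ⊆ B.

Yes, A ⊆ B


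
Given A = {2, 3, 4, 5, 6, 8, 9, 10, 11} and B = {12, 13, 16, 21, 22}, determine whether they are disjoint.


Disjoint means A ∩ B = ∅.
A ∩ B = ∅
A ∩ B = ∅, so A and B are disjoint.

Yes, A and B are disjoint


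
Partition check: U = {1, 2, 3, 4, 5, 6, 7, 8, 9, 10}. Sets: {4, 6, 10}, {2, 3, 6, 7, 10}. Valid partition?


A partition requires: (1) non-empty parts, (2) pairwise disjoint, (3) union = U
Parts: {4, 6, 10}, {2, 3, 6, 7, 10}
Union of parts: {2, 3, 4, 6, 7, 10}
U = {1, 2, 3, 4, 5, 6, 7, 8, 9, 10}
All non-empty? True
Pairwise disjoint? False
Covers U? False

No, not a valid partition


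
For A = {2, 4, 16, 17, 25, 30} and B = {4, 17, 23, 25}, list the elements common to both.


A ∩ B = elements in both A and B
A = {2, 4, 16, 17, 25, 30}
B = {4, 17, 23, 25}
A ∩ B = {4, 17, 25}

A ∩ B = {4, 17, 25}


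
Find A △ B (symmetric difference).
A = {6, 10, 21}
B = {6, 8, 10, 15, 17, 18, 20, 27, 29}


A △ B = (A \ B) ∪ (B \ A) = elements in exactly one of A or B
A \ B = {21}
B \ A = {8, 15, 17, 18, 20, 27, 29}
A △ B = {8, 15, 17, 18, 20, 21, 27, 29}

A △ B = {8, 15, 17, 18, 20, 21, 27, 29}


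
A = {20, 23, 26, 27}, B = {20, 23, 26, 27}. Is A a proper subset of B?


A ⊂ B requires: A ⊆ B AND A ≠ B.
A ⊆ B? Yes
A = B? Yes
A = B, so A is not a PROPER subset.

No, A is not a proper subset of B


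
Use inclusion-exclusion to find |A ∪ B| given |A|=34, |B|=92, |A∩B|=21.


|A ∪ B| = |A| + |B| - |A ∩ B|
= 34 + 92 - 21
= 105

|A ∪ B| = 105


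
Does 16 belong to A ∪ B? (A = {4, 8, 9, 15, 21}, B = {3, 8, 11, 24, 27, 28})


A = {4, 8, 9, 15, 21}, B = {3, 8, 11, 24, 27, 28}
A ∪ B = all elements in A or B
A ∪ B = {3, 4, 8, 9, 11, 15, 21, 24, 27, 28}
Checking if 16 ∈ A ∪ B
16 is not in A ∪ B → False

16 ∉ A ∪ B


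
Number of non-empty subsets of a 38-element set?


Total subsets = 2^n = 2^38 = 274877906944
Non-empty subsets exclude the empty set: 2^n - 1
= 274877906944 - 1
= 274877906943

Number of non-empty subsets = 274877906943


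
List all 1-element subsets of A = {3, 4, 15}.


|A| = 3, so A has C(3,1) = 3 subsets of size 1.
Enumerate by choosing 1 elements from A at a time:
{3}, {4}, {15}

1-element subsets (3 total): {3}, {4}, {15}


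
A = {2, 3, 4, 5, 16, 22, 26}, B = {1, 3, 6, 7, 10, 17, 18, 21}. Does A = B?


Two sets are equal iff they have exactly the same elements.
A = {2, 3, 4, 5, 16, 22, 26}
B = {1, 3, 6, 7, 10, 17, 18, 21}
Differences: {1, 2, 4, 5, 6, 7, 10, 16, 17, 18, 21, 22, 26}
A ≠ B

No, A ≠ B


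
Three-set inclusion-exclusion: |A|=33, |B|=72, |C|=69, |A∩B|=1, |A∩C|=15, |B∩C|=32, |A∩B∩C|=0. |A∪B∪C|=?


|A∪B∪C| = |A|+|B|+|C| - |A∩B|-|A∩C|-|B∩C| + |A∩B∩C|
= 33+72+69 - 1-15-32 + 0
= 174 - 48 + 0
= 126

|A ∪ B ∪ C| = 126


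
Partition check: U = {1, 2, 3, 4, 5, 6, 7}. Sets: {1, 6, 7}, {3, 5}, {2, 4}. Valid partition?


A partition requires: (1) non-empty parts, (2) pairwise disjoint, (3) union = U
Parts: {1, 6, 7}, {3, 5}, {2, 4}
Union of parts: {1, 2, 3, 4, 5, 6, 7}
U = {1, 2, 3, 4, 5, 6, 7}
All non-empty? True
Pairwise disjoint? True
Covers U? True

Yes, valid partition


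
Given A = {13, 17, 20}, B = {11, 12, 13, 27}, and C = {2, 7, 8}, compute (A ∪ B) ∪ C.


A ∪ B = {11, 12, 13, 17, 20, 27}
(A ∪ B) ∪ C = {2, 7, 8, 11, 12, 13, 17, 20, 27}

A ∪ B ∪ C = {2, 7, 8, 11, 12, 13, 17, 20, 27}


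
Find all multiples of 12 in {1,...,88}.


Checking each candidate:
Condition: multiples of 12 in {1,...,88}
Result = {12, 24, 36, 48, 60, 72, 84}

{12, 24, 36, 48, 60, 72, 84}


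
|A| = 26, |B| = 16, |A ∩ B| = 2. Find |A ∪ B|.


|A ∪ B| = |A| + |B| - |A ∩ B|
= 26 + 16 - 2
= 40

|A ∪ B| = 40


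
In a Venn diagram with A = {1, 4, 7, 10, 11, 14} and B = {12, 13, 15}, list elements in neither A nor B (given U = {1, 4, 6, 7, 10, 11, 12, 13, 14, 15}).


A = {1, 4, 7, 10, 11, 14}
B = {12, 13, 15}
Region: in neither A nor B (given U = {1, 4, 6, 7, 10, 11, 12, 13, 14, 15})
Elements: {6}

Elements in neither A nor B (given U = {1, 4, 6, 7, 10, 11, 12, 13, 14, 15}): {6}


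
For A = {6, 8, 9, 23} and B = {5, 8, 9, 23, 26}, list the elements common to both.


A ∩ B = elements in both A and B
A = {6, 8, 9, 23}
B = {5, 8, 9, 23, 26}
A ∩ B = {8, 9, 23}

A ∩ B = {8, 9, 23}


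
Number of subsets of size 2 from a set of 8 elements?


C(n,k) = n! / (k!(n-k)!)
C(8,2) = 8! / (2!6!)
= 28

C(8,2) = 28


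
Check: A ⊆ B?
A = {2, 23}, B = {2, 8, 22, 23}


A ⊆ B means every element of A is in B.
All elements of A are in B.
So A ⊆ B.

Yes, A ⊆ B


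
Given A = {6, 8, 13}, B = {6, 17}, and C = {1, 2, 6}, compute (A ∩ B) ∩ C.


A ∩ B = {6}
(A ∩ B) ∩ C = {6}

A ∩ B ∩ C = {6}


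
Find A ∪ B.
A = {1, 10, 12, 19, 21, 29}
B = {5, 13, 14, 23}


A ∪ B = all elements in A or B (or both)
A = {1, 10, 12, 19, 21, 29}
B = {5, 13, 14, 23}
A ∪ B = {1, 5, 10, 12, 13, 14, 19, 21, 23, 29}

A ∪ B = {1, 5, 10, 12, 13, 14, 19, 21, 23, 29}


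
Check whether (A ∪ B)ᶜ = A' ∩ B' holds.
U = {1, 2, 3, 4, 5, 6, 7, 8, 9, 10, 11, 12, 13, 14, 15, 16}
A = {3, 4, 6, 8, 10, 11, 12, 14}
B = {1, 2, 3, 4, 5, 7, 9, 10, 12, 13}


LHS: A ∪ B = {1, 2, 3, 4, 5, 6, 7, 8, 9, 10, 11, 12, 13, 14}
(A ∪ B)' = U \ (A ∪ B) = {15, 16}
A' = {1, 2, 5, 7, 9, 13, 15, 16}, B' = {6, 8, 11, 14, 15, 16}
Claimed RHS: A' ∩ B' = {15, 16}
Identity is VALID: LHS = RHS = {15, 16} ✓

Identity is valid. (A ∪ B)' = A' ∩ B' = {15, 16}
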